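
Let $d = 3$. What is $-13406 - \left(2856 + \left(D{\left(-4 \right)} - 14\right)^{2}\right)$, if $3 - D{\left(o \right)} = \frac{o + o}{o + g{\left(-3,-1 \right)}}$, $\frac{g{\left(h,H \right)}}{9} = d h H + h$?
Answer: $- \frac{10237191}{625} \approx -16380.0$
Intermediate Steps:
$g{\left(h,H \right)} = 9 h + 27 H h$ ($g{\left(h,H \right)} = 9 \left(3 h H + h\right) = 9 \left(3 H h + h\right) = 9 \left(h + 3 H h\right) = 9 h + 27 H h$)
$D{\left(o \right)} = 3 - \frac{2 o}{54 + o}$ ($D{\left(o \right)} = 3 - \frac{o + o}{o + 9 \left(-3\right) \left(1 + 3 \left(-1\right)\right)} = 3 - \frac{2 o}{o + 9 \left(-3\right) \left(1 - 3\right)} = 3 - \frac{2 o}{o + 9 \left(-3\right) \left(-2\right)} = 3 - \frac{2 o}{o + 54} = 3 - \frac{2 o}{54 + o}$)
$-13406 - \left(2856 + \left(D{\left(-4 \right)} - 14\right)^{2}\right) = -13406 - \left(2856 + \left(\frac{162 - 4}{54 - 4} - 14\right)^{2}\right) = -13406 - \left(2856 + \left(\frac{1}{50} \cdot 158 - 14\right)^{2}\right) = -13406 - \left(2856 + \left(\frac{79}{25} - 14\right)^{2}\right) = -13406 - \frac{1858441}{625} = - \frac{10237191}{625}$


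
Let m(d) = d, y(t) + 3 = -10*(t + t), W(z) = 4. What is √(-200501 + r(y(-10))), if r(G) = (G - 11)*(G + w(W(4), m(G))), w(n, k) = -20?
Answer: I*√167579 ≈ 409.36*I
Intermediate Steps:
y(t) = -3 - 20*t (y(t) = -3 - 10*(t + t) = -3 - 20*t)
r(G) = (-20 + G)*(-11 + G) (r(G) = (G - 11)*(G - 20) = (-11 + G)*(-20 + G) = (-20 + G)*(-11 + G))
√(-200501 + r(y(-10))) = √(-200501 + (220 + (-3 - 20*(-10))² - 31*(-3 - 20*(-10)))) = √(-200501 + (220 + (-3 + 200)² - 31*(-3 + 200))) = √(-200501 + (220 + 197² - 31*197)) = √(-200501 + (220 + 38809 - 6107)) = √(-200501 + 32922) = √(-167579) = I*√167579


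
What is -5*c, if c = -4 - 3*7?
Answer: 125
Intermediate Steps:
c = -25 (c = -4 - 21 = -25)
-5*c = -5*(-25) = 125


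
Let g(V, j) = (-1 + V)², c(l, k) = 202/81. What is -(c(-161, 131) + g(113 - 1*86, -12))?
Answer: -54958/81 ≈ -678.49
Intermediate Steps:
c(l, k) = 202/81 (c(l, k) = 202*(1/81) = 202/81)
-(c(-161, 131) + g(113 - 1*86, -12)) = -(202/81 + (-1 + (113 - 1*86))²) = -(202/81 + (-1 + (113 - 86))²) = -(202/81 + (-1 + 27)²) = -(202/81 + 26²) = -(202/81 + 676) = -1*54958/81 = -54958/81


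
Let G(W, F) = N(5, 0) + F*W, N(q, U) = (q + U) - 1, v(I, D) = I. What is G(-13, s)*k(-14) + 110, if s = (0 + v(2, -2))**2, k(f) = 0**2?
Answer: 110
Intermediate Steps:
k(f) = 0
s = 4 (s = (0 + 2)**2 = 2**2 = 4)
N(q, U) = -1 + U + q (N(q, U) = (U + q) - 1 = -1 + U + q)
G(W, F) = 4 + F*W (G(W, F) = (-1 + 0 + 5) + F*W = 4 + F*W)
G(-13, s)*k(-14) + 110 = (4 + 4*(-13))*0 + 110 = (4 - 52)*0 + 110 = -48*0 + 110 = 0 + 110 = 110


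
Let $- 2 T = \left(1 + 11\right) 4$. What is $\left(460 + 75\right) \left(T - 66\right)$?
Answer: $-48150$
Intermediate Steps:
$T = -24$ ($T = - \frac{\left(1 + 11\right) 4}{2} = - \frac{12 \cdot 4}{2} = \left(- \frac{1}{2}\right) 48 = -24$)
$\left(460 + 75\right) \left(T - 66\right) = \left(460 + 75\right) \left(-24 - 66\right) = 535 \left(-90\right) = -48150$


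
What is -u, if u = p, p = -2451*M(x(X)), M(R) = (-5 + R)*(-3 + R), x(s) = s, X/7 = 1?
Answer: 19608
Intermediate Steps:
X = 7 (X = 7*1 = 7)
p = -19608 (p = -2451*(15 + 7² - 8*7) = -2451*(15 + 49 - 56) = -2451*8 = -19608)
u = -19608
-u = -1*(-19608) = 19608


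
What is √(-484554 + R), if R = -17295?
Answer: 3*I*√55761 ≈ 708.41*I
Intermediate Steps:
√(-484554 + R) = √(-484554 - 17295) = √(-501849) = 3*I*√55761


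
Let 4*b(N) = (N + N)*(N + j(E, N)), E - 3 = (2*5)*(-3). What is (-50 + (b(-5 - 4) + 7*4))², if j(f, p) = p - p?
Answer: 1369/4 ≈ 342.25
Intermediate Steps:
E = -27 (E = 3 + (2*5)*(-3) = 3 + 10*(-3) = 3 - 30 = -27)
j(f, p) = 0
b(N) = N²/2 (b(N) = ((N + N)*(N + 0))/4 = ((2*N)*N)/4 = (2*N²)/4 = N²/2)
(-50 + (b(-5 - 4) + 7*4))² = (-50 + ((-5 - 4)²/2 + 7*4))² = (-50 + ((½)*(-9)² + 28))² = (-50 + ((½)*81 + 28))² = (-50 + (81/2 + 28))² = (-50 + 137/2)² = (37/2)² = 1369/4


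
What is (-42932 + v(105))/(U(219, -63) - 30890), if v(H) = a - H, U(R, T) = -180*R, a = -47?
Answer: 21542/35155 ≈ 0.61277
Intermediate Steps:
v(H) = -47 - H
(-42932 + v(105))/(U(219, -63) - 30890) = (-42932 + (-47 - 1*105))/(-180*219 - 30890) = (-42932 + (-47 - 105))/(-39420 - 30890) = (-42932 - 152)/(-70310) = -43084*(-1/70310) = 21542/35155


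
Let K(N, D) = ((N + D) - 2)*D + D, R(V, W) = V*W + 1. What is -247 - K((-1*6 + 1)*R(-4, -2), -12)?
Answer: -943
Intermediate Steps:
R(V, W) = 1 + V*W
K(N, D) = D + D*(-2 + D + N) (K(N, D) = ((D + N) - 2)*D + D = (-2 + D + N)*D + D = D*(-2 + D + N) + D = D + D*(-2 + D + N))
-247 - K((-1*6 + 1)*R(-4, -2), -12) = -247 - (-12)*(-1 - 12 + (-1*6 + 1)*(1 - 4*(-2))) = -247 - (-12)*(-1 - 12 + (-6 + 1)*(1 + 8)) = -247 - (-12)*(-1 - 12 - 5*9) = -247 - (-12)*(-1 - 12 - 45) = -247 - (-12)*(-58) = -247 - 1*696 = -247 - 696 = -943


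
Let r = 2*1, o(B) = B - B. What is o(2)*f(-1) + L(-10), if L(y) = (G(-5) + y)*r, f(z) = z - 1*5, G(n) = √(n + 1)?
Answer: -20 + 4*I ≈ -20.0 + 4.0*I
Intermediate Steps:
o(B) = 0
r = 2
G(n) = √(1 + n)
f(z) = -5 + z (f(z) = z - 5 = -5 + z)
L(y) = 2*y + 4*I (L(y) = (√(1 - 5) + y)*2 = (√(-4) + y)*2 = (2*I + y)*2 = (y + 2*I)*2 = 2*y + 4*I)
o(2)*f(-1) + L(-10) = 0*(-5 - 1) + (2*(-10) + 4*I) = 0*(-6) + (-20 + 4*I) = 0 + (-20 + 4*I) = -20 + 4*I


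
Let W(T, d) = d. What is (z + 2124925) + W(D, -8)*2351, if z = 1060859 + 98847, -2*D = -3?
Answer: 3265823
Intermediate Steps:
D = 3/2 (D = -½*(-3) = 3/2 ≈ 1.5000)
z = 1159706
(z + 2124925) + W(D, -8)*2351 = (1159706 + 2124925) - 8*2351 = 3284631 - 18808 = 3265823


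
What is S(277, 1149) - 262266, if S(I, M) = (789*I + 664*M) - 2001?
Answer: 717222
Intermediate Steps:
S(I, M) = -2001 + 664*M + 789*I (S(I, M) = (664*M + 789*I) - 2001 = -2001 + 664*M + 789*I)
S(277, 1149) - 262266 = (-2001 + 664*1149 + 789*277) - 262266 = (-2001 + 762936 + 218553) - 262266 = 979488 - 262266 = 717222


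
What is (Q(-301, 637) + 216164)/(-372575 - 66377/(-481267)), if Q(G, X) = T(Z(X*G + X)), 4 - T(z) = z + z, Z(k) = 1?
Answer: -52016781161/89653993074 ≈ -0.58019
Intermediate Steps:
T(z) = 4 - 2*z (T(z) = 4 - (z + z) = 4 - 2*z)
Q(G, X) = 2 (Q(G, X) = 4 - 2*1 = 4 - 2 = 2)
(Q(-301, 637) + 216164)/(-372575 - 66377/(-481267)) = (2 + 216164)/(-372575 - 66377/(-481267)) = 216166/(-372575 - 66377*(-1/481267)) = 216166/(-372575 + 66377/481267) = 216166/(-179307986148/481267) = 216166*(-481267/179307986148) = -52016781161/89653993074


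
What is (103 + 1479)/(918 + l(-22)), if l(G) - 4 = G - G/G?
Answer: 1582/899 ≈ 1.7597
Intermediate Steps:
l(G) = 3 + G (l(G) = 4 + (G - G/G) = 4 + (G - 1*1) = 4 + (G - 1) = 4 + (-1 + G) = 3 + G)
(103 + 1479)/(918 + l(-22)) = (103 + 1479)/(918 + (3 - 22)) = 1582/(918 - 19) = 1582/899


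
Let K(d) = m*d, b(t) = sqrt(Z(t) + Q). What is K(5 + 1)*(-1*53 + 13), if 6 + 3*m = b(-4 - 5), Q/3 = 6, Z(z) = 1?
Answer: 480 - 80*sqrt(19) ≈ 131.29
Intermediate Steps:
Q = 18 (Q = 3*6 = 18)
b(t) = sqrt(19) (b(t) = sqrt(1 + 18) = sqrt(19))
m = -2 + sqrt(19)/3 ≈ -0.54703
K(d) = d*(-2 + sqrt(19)/3) (K(d) = (-2 + sqrt(19)/3)*d = d*(-2 + sqrt(19)/3))
K(5 + 1)*(-1*53 + 13) = ((5 + 1)*(-6 + sqrt(19))/3)*(-1*53 + 13) = ((1/3)*6*(-6 + sqrt(19)))*(-53 + 13) = (-12 + 2*sqrt(19))*(-40) = 480 - 80*sqrt(19)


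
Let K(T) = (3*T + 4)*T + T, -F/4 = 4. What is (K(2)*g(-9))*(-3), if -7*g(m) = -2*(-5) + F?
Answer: -396/7 ≈ -56.571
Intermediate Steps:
F = -16 (F = -4*4 = -16)
g(m) = 6/7 (g(m) = -(-2*(-5) - 16)/7 = -(10 - 16)/7 = -1/7*(-6) = 6/7)
K(T) = T + T*(4 + 3*T) (K(T) = (4 + 3*T)*T + T = T*(4 + 3*T) + T = T + T*(4 + 3*T))
(K(2)*g(-9))*(-3) = ((2*(5 + 3*2))*(6/7))*(-3) = ((2*(5 + 6))*(6/7))*(-3) = ((2*11)*(6/7))*(-3) = (22*(6/7))*(-3) = (132/7)*(-3) = -396/7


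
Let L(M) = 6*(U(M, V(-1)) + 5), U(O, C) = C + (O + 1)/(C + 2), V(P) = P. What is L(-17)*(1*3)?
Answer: -216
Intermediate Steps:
U(O, C) = C + (1 + O)/(2 + C)
L(M) = 30 + 6*M (L(M) = 6*((1 + M + (-1)² + 2*(-1))/(2 - 1) + 5) = 6*((1 + M + 1 - 2)/1 + 5) = 6*(1*M + 5) = 6*(M + 5) = 6*(5 + M) = 30 + 6*M)
L(-17)*(1*3) = (30 + 6*(-17))*(1*3) = (30 - 102)*3 = -72*3 = -216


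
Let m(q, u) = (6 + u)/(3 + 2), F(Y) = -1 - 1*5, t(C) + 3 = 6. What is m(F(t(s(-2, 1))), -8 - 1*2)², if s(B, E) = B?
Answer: 16/25 ≈ 0.64000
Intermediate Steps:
t(C) = 3 (t(C) = -3 + 6 = 3)
F(Y) = -6 (F(Y) = -1 - 5 = -6)
m(q, u) = 6/5 + u/5 (m(q, u) = (6 + u)/5 = (6 + u)*(⅕) = 6/5 + u/5)
m(F(t(s(-2, 1))), -8 - 1*2)² = (6/5 + (-8 - 1*2)/5)² = (6/5 + (-8 - 2)/5)² = (6/5 + (⅕)*(-10))² = (6/5 - 2)² = (-⅘)² = 16/25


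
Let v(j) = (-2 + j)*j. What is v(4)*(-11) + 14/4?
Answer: -169/2 ≈ -84.500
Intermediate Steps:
v(j) = j*(-2 + j)
v(4)*(-11) + 14/4 = (4*(-2 + 4))*(-11) + 14/4 = (4*2)*(-11) + 14*(¼) = 8*(-11) + 7/2 = -88 + 7/2 = -169/2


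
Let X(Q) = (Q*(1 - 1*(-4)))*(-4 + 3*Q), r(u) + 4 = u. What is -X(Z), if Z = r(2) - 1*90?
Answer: -128800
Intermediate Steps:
r(u) = -4 + u
Z = -92 (Z = (-4 + 2) - 1*90 = -2 - 90 = -92)
X(Q) = 5*Q*(-4 + 3*Q) (X(Q) = (Q*(1 + 4))*(-4 + 3*Q) = (Q*5)*(-4 + 3*Q) = (5*Q)*(-4 + 3*Q) = 5*Q*(-4 + 3*Q))
-X(Z) = -5*(-92)*(-4 + 3*(-92)) = -5*(-92)*(-4 - 276) = -5*(-92)*(-280) = -1*128800 = -128800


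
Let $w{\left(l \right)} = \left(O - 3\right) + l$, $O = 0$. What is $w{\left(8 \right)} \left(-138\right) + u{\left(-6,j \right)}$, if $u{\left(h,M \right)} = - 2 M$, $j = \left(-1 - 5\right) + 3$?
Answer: $-684$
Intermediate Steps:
$j = -3$ ($j = -6 + 3 = -3$)
$w{\left(l \right)} = -3 + l$ ($w{\left(l \right)} = \left(0 - 3\right) + l = -3 + l$)
$w{\left(8 \right)} \left(-138\right) + u{\left(-6,j \right)} = \left(-3 + 8\right) \left(-138\right) - -6 = 5 \left(-138\right) + 6 = -690 + 6 = -684$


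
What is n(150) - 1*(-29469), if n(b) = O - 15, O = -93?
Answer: 29361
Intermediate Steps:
n(b) = -108 (n(b) = -93 - 15 = -108)
n(150) - 1*(-29469) = -108 - 1*(-29469) = -108 + 29469 = 29361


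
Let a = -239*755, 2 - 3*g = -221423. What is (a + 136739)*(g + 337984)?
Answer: -53993387162/3 ≈ -1.7998e+10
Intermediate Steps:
g = 221425/3 (g = ⅔ - ⅓*(-221423) = ⅔ + 221423/3 = 221425/3 ≈ 73808.)
a = -180445
(a + 136739)*(g + 337984) = (-180445 + 136739)*(221425/3 + 337984) = -43706*1235377/3 = -53993387162/3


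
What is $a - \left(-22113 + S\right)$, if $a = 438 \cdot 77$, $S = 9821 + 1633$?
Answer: $44385$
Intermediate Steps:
$S = 11454$
$a = 33726$
$a - \left(-22113 + S\right) = 33726 + \left(22113 - 11454\right) = 33726 + 10659 = 44385$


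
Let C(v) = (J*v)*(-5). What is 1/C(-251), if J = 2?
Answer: 1/2510 ≈ 0.00039841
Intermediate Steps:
C(v) = -10*v (C(v) = (2*v)*(-5) = -10*v)
1/C(-251) = 1/(-10*(-251)) = 1/2510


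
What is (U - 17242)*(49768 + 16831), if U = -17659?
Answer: -2324371699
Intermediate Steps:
(U - 17242)*(49768 + 16831) = (-17659 - 17242)*(49768 + 16831) = -34901*66599 = -2324371699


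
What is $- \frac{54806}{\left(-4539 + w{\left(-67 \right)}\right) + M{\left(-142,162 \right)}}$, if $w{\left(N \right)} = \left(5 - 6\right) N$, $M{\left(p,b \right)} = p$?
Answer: $\frac{27403}{2307} \approx 11.878$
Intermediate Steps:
$w{\left(N \right)} = - N$
$- \frac{54806}{\left(-4539 + w{\left(-67 \right)}\right) + M{\left(-142,162 \right)}} = - \frac{54806}{\left(-4539 - -67\right) - 142} = - \frac{54806}{\left(-4539 + 67\right) - 142} = - \frac{54806}{-4472 - 142} = - \frac{54806}{-4614} = \left(-54806\right) \left(- \frac{1}{4614}\right) = \frac{27403}{2307}$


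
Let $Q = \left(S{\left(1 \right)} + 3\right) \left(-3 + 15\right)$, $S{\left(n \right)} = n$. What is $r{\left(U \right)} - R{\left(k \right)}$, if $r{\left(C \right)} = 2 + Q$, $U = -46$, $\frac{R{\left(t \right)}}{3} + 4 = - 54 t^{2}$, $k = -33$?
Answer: $176480$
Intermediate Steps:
$R{\left(t \right)} = -12 - 162 t^{2}$ ($R{\left(t \right)} = -12 + 3 \left(- 54 t^{2}\right) = -12 - 162 t^{2}$)
$Q = 48$ ($Q = \left(1 + 3\right) \left(-3 + 15\right) = 4 \cdot 12 = 48$)
$r{\left(C \right)} = 50$ ($r{\left(C \right)} = 2 + 48 = 50$)
$r{\left(U \right)} - R{\left(k \right)} = 50 - \left(-12 - 162 \left(-33\right)^{2}\right) = 50 - \left(-12 - 176418\right) = 50 - -176430 = 50 + 176430 = 176480$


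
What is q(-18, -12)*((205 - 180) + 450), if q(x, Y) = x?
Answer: -8550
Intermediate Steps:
q(-18, -12)*((205 - 180) + 450) = -18*((205 - 180) + 450) = -18*(25 + 450) = -18*475 = -8550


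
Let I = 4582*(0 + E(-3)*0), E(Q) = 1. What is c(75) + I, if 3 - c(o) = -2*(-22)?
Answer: -41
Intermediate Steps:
c(o) = -41 (c(o) = 3 - (-2)*(-22) = 3 - 1*44 = 3 - 44 = -41)
I = 0 (I = 4582*(0 + 1*0) = 4582*(0 + 0) = 4582*0 = 0)
c(75) + I = -41 + 0 = -41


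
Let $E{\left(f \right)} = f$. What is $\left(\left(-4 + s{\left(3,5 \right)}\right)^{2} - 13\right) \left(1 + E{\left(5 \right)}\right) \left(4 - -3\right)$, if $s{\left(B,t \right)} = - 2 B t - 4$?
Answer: $60102$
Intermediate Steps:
$s{\left(B,t \right)} = -4 - 2 B t$ ($s{\left(B,t \right)} = - 2 B t - 4 = -4 - 2 B t$)
$\left(\left(-4 + s{\left(3,5 \right)}\right)^{2} - 13\right) \left(1 + E{\left(5 \right)}\right) \left(4 - -3\right) = \left(\left(-4 - \left(4 + 6 \cdot 5\right)\right)^{2} - 13\right) \left(1 + 5\right) \left(4 - -3\right) = \left(\left(-4 - 34\right)^{2} - 13\right) 6 \left(4 + 3\right) = \left(\left(-4 - 34\right)^{2} - 13\right) 6 \cdot 7 = \left(\left(-38\right)^{2} - 13\right) 42 = \left(1444 - 13\right) 42 = 1431 \cdot 42 = 60102$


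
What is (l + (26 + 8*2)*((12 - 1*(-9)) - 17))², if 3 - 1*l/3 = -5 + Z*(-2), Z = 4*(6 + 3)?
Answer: 166464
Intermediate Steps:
Z = 36 (Z = 4*9 = 36)
l = 240 (l = 9 - 3*(-5 + 36*(-2)) = 9 - 3*(-5 - 72) = 9 - 3*(-77) = 9 + 231 = 240)
(l + (26 + 8*2)*((12 - 1*(-9)) - 17))² = (240 + (26 + 8*2)*((12 - 1*(-9)) - 17))² = (240 + (26 + 16)*((12 + 9) - 17))² = (240 + 42*(21 - 17))² = (240 + 42*4)² = (240 + 168)² = 408² = 166464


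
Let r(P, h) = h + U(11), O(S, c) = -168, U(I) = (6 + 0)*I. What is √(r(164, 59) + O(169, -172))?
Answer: I*√43 ≈ 6.5574*I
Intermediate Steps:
U(I) = 6*I
r(P, h) = 66 + h (r(P, h) = h + 6*11 = h + 66 = 66 + h)
√(r(164, 59) + O(169, -172)) = √((66 + 59) - 168) = √(125 - 168) = √(-43) = I*√43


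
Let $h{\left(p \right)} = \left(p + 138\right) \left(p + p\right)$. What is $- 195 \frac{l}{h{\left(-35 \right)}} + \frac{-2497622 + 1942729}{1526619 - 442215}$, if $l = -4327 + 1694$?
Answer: $- \frac{56077174627}{781855284} \approx -71.723$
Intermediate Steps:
$l = -2633$
$h{\left(p \right)} = 2 p \left(138 + p\right)$ ($h{\left(p \right)} = \left(138 + p\right) 2 p = 2 p \left(138 + p\right)$)
$- 195 \frac{l}{h{\left(-35 \right)}} + \frac{-2497622 + 1942729}{1526619 - 442215} = - 195 \left(- \frac{2633}{2 \left(-35\right) \left(138 - 35\right)}\right) + \frac{-2497622 + 1942729}{1526619 - 442215} = - 195 \left(- \frac{2633}{2 \left(-35\right) 103}\right) - \frac{554893}{1084404} = - 195 \left(- \frac{2633}{-7210}\right) - \frac{554893}{1084404} = - 195 \left(\left(-2633\right) \left(- \frac{1}{7210}\right)\right) - \frac{554893}{1084404} = \left(-195\right) \frac{2633}{7210} - \frac{554893}{1084404} = - \frac{102687}{1442} - \frac{554893}{1084404} = - \frac{56077174627}{781855284}$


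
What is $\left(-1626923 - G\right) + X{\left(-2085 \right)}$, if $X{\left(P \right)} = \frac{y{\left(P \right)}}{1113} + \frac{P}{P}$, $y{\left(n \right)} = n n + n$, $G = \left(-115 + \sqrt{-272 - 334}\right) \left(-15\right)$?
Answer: $- \frac{602779657}{371} + 15 i \sqrt{606} \approx -1.6247 \cdot 10^{6} + 369.26 i$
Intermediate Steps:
$G = 1725 - 15 i \sqrt{606}$ ($G = \left(-115 + \sqrt{-606}\right) \left(-15\right) = \left(-115 + i \sqrt{606}\right) \left(-15\right) = 1725 - 15 i \sqrt{606} \approx 1725.0 - 369.26 i$)
$y{\left(n \right)} = n + n^{2}$ ($y{\left(n \right)} = n^{2} + n = n + n^{2}$)
$X{\left(P \right)} = 1 + \frac{P \left(1 + P\right)}{1113}$ ($X{\left(P \right)} = \frac{P \left(1 + P\right)}{1113} + \frac{P}{P} = P \left(1 + P\right) \frac{1}{1113} + 1 = \frac{P \left(1 + P\right)}{1113} + 1 = 1 + \frac{P \left(1 + P\right)}{1113}$)
$\left(-1626923 - G\right) + X{\left(-2085 \right)} = \left(-1626923 - \left(1725 - 15 i \sqrt{606}\right)\right) + \left(1 + \frac{1}{1113} \left(-2085\right) \left(1 - 2085\right)\right) = \left(-1626923 - \left(1725 - 15 i \sqrt{606}\right)\right) + \left(1 + \frac{1}{1113} \left(-2085\right) \left(-2084\right)\right) = \left(-1628648 + 15 i \sqrt{606}\right) + \left(1 + \frac{1448380}{371}\right) = \left(-1628648 + 15 i \sqrt{606}\right) + \frac{1448751}{371} = - \frac{602779657}{371} + 15 i \sqrt{606}$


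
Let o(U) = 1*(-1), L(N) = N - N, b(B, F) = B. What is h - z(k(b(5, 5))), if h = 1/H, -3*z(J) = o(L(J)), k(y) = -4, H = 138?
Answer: -15/46 ≈ -0.32609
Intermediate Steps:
L(N) = 0
o(U) = -1
z(J) = 1/3 (z(J) = -1/3*(-1) = 1/3)
h = 1/138 ≈ 0.0072464
h - z(k(b(5, 5))) = 1/138 - 1*1/3 = 1/138 - 1/3 = -15/46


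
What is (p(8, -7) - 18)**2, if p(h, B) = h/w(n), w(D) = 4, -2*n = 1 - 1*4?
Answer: 256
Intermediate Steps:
n = 3/2 (n = -(1 - 1*4)/2 = -(1 - 4)/2 = -1/2*(-3) = 3/2 ≈ 1.5000)
p(h, B) = h/4
(p(8, -7) - 18)**2 = ((1/4)*8 - 18)**2 = (2 - 18)**2 = (-16)**2 = 256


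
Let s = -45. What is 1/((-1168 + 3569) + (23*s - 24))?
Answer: 1/1342 ≈ 0.00074516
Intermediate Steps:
1/((-1168 + 3569) + (23*s - 24)) = 1/((-1168 + 3569) + (23*(-45) - 24)) = 1/(2401 + (-1035 - 24)) = 1/(2401 - 1059) = 1/1342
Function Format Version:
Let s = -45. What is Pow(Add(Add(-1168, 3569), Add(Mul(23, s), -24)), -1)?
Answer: Rational(1, 1342) ≈ 0.00074516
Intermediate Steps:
Pow(Add(Add(-1168, 3569), Add(Mul(23, s), -24)), -1) = Pow(Add(Add(-1168, 3569), Add(Mul(23, -45), -24)), -1) = Pow(Add(2401, Add(-1035, -24)), -1) = Pow(Add(2401, -1059), -1) = Pow(1342, -1) = Rational(1, 1342)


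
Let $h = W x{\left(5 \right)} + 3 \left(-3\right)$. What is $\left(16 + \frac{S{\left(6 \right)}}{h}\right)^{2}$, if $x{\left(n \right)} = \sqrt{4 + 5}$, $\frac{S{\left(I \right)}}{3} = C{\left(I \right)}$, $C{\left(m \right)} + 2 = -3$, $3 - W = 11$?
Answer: $\frac{32761}{121} \approx 270.75$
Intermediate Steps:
$W = -8$ ($W = 3 - 11 = -8$)
$C{\left(m \right)} = -5$ ($C{\left(m \right)} = -2 - 3 = -5$)
$S{\left(I \right)} = -15$ ($S{\left(I \right)} = 3 \left(-5\right) = -15$)
$x{\left(n \right)} = 3$ ($x{\left(n \right)} = \sqrt{9} = 3$)
$h = -33$ ($h = \left(-8\right) 3 + 3 \left(-3\right) = -24 - 9 = -33$)
$\left(16 + \frac{S{\left(6 \right)}}{h}\right)^{2} = \left(16 - \frac{15}{-33}\right)^{2} = \left(16 - - \frac{5}{11}\right)^{2} = \left(16 + \frac{5}{11}\right)^{2} = \left(\frac{181}{11}\right)^{2} = \frac{32761}{121}$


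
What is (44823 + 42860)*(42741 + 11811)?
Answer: 4783283016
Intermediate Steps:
(44823 + 42860)*(42741 + 11811) = 87683*54552 = 4783283016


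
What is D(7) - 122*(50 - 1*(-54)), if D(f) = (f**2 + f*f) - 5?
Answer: -12595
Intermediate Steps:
D(f) = -5 + 2*f**2 (D(f) = (f**2 + f**2) - 5 = 2*f**2 - 5 = -5 + 2*f**2)
D(7) - 122*(50 - 1*(-54)) = (-5 + 2*7**2) - 122*(50 - 1*(-54)) = (-5 + 2*49) - 122*(50 + 54) = (-5 + 98) - 122*104 = 93 - 12688 = -12595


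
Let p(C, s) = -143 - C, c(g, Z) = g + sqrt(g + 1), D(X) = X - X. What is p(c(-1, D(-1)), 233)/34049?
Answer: -142/34049 ≈ -0.0041705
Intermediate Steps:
D(X) = 0
c(g, Z) = g + sqrt(1 + g)
p(c(-1, D(-1)), 233)/34049 = (-143 - (-1 + sqrt(1 - 1)))/34049 = (-143 - (-1 + sqrt(0)))*(1/34049) = (-143 - (-1 + 0))*(1/34049) = (-143 - 1*(-1))*(1/34049) = (-143 + 1)*(1/34049) = -142*1/34049 = -142/34049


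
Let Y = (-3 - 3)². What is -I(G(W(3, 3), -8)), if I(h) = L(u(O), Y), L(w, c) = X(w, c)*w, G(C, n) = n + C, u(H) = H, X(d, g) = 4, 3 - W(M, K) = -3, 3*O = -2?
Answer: 8/3 ≈ 2.6667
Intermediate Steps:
O = -⅔ (O = (⅓)*(-2) = -⅔ ≈ -0.66667)
W(M, K) = 6 (W(M, K) = 3 - 1*(-3) = 3 + 3 = 6)
Y = 36 (Y = (-6)² = 36)
G(C, n) = C + n
L(w, c) = 4*w
I(h) = -8/3 (I(h) = 4*(-⅔) = -8/3)
-I(G(W(3, 3), -8)) = -1*(-8/3) = 8/3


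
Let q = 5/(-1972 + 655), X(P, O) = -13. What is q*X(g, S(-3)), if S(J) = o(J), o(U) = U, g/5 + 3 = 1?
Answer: 65/1317 ≈ 0.049355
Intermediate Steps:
g = -10 (g = -15 + 5*1 = -15 + 5 = -10)
S(J) = J
q = -5/1317 (q = 5/(-1317) = -1/1317*5 = -5/1317 ≈ -0.0037965)
q*X(g, S(-3)) = -5/1317*(-13) = 65/1317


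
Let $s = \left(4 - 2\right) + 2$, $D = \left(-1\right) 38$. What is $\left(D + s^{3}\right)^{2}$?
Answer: $676$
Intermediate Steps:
$D = -38$
$s = 4$ ($s = 2 + 2 = 4$)
$\left(D + s^{3}\right)^{2} = \left(-38 + 4^{3}\right)^{2} = \left(-38 + 64\right)^{2} = 26^{2} = 676$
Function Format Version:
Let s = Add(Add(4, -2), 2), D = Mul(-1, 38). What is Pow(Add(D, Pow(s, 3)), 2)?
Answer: 676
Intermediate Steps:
D = -38
s = 4 (s = Add(2, 2) = 4)
Pow(Add(D, Pow(s, 3)), 2) = Pow(Add(-38, Pow(4, 3)), 2) = Pow(Add(-38, 64), 2) = Pow(26, 2) = 676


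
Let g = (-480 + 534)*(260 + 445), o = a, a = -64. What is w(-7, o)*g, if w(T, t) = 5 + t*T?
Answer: 17245710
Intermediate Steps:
o = -64
w(T, t) = 5 + T*t
g = 38070 (g = 54*705 = 38070)
w(-7, o)*g = (5 - 7*(-64))*38070 = (5 + 448)*38070 = 453*38070 = 17245710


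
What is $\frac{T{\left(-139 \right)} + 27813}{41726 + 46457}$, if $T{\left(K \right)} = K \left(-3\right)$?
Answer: $\frac{28230}{88183} \approx 0.32013$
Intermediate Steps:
$T{\left(K \right)} = - 3 K$
$\frac{T{\left(-139 \right)} + 27813}{41726 + 46457} = \frac{\left(-3\right) \left(-139\right) + 27813}{41726 + 46457} = \frac{417 + 27813}{88183} = 28230 \cdot \frac{1}{88183} = \frac{28230}{88183}$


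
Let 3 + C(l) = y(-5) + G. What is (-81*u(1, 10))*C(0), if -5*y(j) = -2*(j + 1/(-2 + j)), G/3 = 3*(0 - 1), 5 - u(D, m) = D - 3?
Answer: 39852/5 ≈ 7970.4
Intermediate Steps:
u(D, m) = 8 - D (u(D, m) = 5 - (D - 3) = 5 - (-3 + D) = 5 + (3 - D) = 8 - D)
G = -9 (G = 3*(3*(0 - 1)) = 3*(3*(-1)) = 3*(-3) = -9)
y(j) = 2*j/5 + 2/(5*(-2 + j)) (y(j) = -(-2)*(j + 1/(-2 + j))/5 = -(-2*j - 2/(-2 + j))/5 = 2*j/5 + 2/(5*(-2 + j)))
C(l) = -492/35 (C(l) = -3 + (2*(1 + (-5)² - 2*(-5))/(5*(-2 - 5)) - 9) = -3 + ((⅖)*(1 + 25 + 10)/(-7) - 9) = -3 + ((⅖)*(-⅐)*36 - 9) = -3 + (-72/35 - 9) = -3 - 387/35 = -492/35)
(-81*u(1, 10))*C(0) = -81*(8 - 1*1)*(-492/35) = -81*(8 - 1)*(-492/35) = -81*7*(-492/35) = -567*(-492/35) = 39852/5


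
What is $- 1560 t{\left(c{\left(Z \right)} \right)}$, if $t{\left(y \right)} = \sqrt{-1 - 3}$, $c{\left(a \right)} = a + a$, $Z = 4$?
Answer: $- 3120 i \approx - 3120.0 i$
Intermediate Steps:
$c{\left(a \right)} = 2 a$
$t{\left(y \right)} = 2 i$ ($t{\left(y \right)} = \sqrt{-4} = 2 i$)
$- 1560 t{\left(c{\left(Z \right)} \right)} = - 1560 \cdot 2 i = - 3120 i$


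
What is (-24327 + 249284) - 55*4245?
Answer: -8518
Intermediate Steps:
(-24327 + 249284) - 55*4245 = 224957 - 233475 = -8518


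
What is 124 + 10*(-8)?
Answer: 44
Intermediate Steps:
124 + 10*(-8) = 124 - 80 = 44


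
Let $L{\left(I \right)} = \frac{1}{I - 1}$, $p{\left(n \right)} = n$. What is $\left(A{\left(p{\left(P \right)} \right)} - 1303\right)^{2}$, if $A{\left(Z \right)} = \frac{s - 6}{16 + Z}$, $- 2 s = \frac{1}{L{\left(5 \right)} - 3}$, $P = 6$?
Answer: $\frac{24867713025}{14641} \approx 1.6985 \cdot 10^{6}$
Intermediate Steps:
$L{\left(I \right)} = \frac{1}{-1 + I}$
$s = \frac{2}{11}$ ($s = - \frac{1}{2 \left(\frac{1}{-1 + 5} - 3\right)} = - \frac{1}{2 \left(\frac{1}{4} - 3\right)} = - \frac{1}{2 \left(- \frac{11}{4}\right)} = \left(- \frac{1}{2}\right) \left(- \frac{4}{11}\right) = \frac{2}{11} \approx 0.18182$)
$A{\left(Z \right)} = - \frac{64}{11 \left(16 + Z\right)}$ ($A{\left(Z \right)} = \frac{\frac{2}{11} - 6}{16 + Z} = - \frac{64}{11 \left(16 + Z\right)}$)
$\left(A{\left(p{\left(P \right)} \right)} - 1303\right)^{2} = \left(- \frac{64}{176 + 11 \cdot 6} - 1303\right)^{2} = \left(- \frac{64}{176 + 66} - 1303\right)^{2} = \left(- \frac{64}{242} - 1303\right)^{2} = \left(\left(-64\right) \frac{1}{242} - 1303\right)^{2} = \left(- \frac{32}{121} - 1303\right)^{2} = \left(- \frac{157695}{121}\right)^{2} = \frac{24867713025}{14641}$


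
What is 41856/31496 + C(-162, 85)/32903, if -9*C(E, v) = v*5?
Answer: 1547663239/1165851999 ≈ 1.3275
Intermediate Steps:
C(E, v) = -5*v/9 (C(E, v) = -v*5/9 = -5*v/9)
41856/31496 + C(-162, 85)/32903 = 41856/31496 - 5/9*85/32903 = 41856*(1/31496) - 425/9*1/32903 = 5232/3937 - 425/296127 = 1547663239/1165851999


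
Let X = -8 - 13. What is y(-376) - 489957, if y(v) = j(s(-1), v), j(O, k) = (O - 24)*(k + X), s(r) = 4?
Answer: -482017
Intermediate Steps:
X = -21
j(O, k) = (-24 + O)*(-21 + k) (j(O, k) = (O - 24)*(k - 21) = (-24 + O)*(-21 + k))
y(v) = 420 - 20*v (y(v) = 504 - 24*v - 21*4 + 4*v = 504 - 24*v - 84 + 4*v = 420 - 20*v)
y(-376) - 489957 = (420 - 20*(-376)) - 489957 = (420 + 7520) - 489957 = 7940 - 489957 = -482017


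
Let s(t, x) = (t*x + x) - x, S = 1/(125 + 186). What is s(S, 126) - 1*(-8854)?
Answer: 2753720/311 ≈ 8854.4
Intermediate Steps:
S = 1/311 ≈ 0.0032154
s(t, x) = t*x (s(t, x) = (x + t*x) - x = t*x)
s(S, 126) - 1*(-8854) = (1/311)*126 - 1*(-8854) = 126/311 + 8854 = 2753720/311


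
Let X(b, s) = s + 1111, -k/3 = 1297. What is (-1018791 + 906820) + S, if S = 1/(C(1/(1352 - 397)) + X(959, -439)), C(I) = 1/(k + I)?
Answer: -279601272470639/2497086533 ≈ -1.1197e+5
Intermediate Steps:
k = -3891 (k = -3*1297 = -3891)
X(b, s) = 1111 + s
C(I) = 1/(-3891 + I)
S = 3715904/2497086533 (S = 1/(1/(-3891 + 1/(1352 - 397)) + (1111 - 439)) = 1/(1/(-3891 + 1/955) + 672) = 1/(1/(-3715904/955) + 672) = 1/(-955/3715904 + 672) = 1/(2497086533/3715904) = 3715904/2497086533 ≈ 0.0014881)
(-1018791 + 906820) + S = (-1018791 + 906820) + 3715904/2497086533 = -111971 + 3715904/2497086533 = -279601272470639/2497086533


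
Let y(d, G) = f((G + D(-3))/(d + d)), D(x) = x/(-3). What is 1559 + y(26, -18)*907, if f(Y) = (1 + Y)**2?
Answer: 5326611/2704 ≈ 1969.9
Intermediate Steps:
D(x) = -x/3 (D(x) = x*(-1/3) = -x/3)
y(d, G) = (1 + (1 + G)/(2*d))**2 (y(d, G) = (1 + (G - 1/3*(-3))/(d + d))**2 = (1 + (G + 1)/((2*d)))**2 = (1 + (1 + G)*(1/(2*d)))**2 = (1 + (1 + G)/(2*d))**2)
1559 + y(26, -18)*907 = 1559 + ((1/4)*(1 - 18 + 2*26)**2/26**2)*907 = 1559 + ((1/4)*(1/676)*(1 - 18 + 52)**2)*907 = 1559 + ((1/4)*(1/676)*35**2)*907 = 1559 + ((1/4)*(1/676)*1225)*907 = 1559 + (1225/2704)*907 = 1559 + 1111075/2704 = 5326611/2704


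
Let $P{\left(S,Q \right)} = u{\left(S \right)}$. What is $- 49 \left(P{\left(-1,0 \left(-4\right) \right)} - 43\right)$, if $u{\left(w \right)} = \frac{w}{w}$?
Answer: $2058$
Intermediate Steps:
$u{\left(w \right)} = 1$
$P{\left(S,Q \right)} = 1$
$- 49 \left(P{\left(-1,0 \left(-4\right) \right)} - 43\right) = - 49 \left(1 - 43\right) = \left(-49\right) \left(-42\right) = 2058$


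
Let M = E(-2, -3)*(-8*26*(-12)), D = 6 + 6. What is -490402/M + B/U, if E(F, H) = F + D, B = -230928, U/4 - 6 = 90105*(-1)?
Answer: -2374652171/124937280 ≈ -19.007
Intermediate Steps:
U = -360396 (U = 24 + 4*(90105*(-1)) = 24 + 4*(-90105) = 24 - 360420 = -360396)
D = 12
E(F, H) = 12 + F (E(F, H) = F + 12 = 12 + F)
M = 24960 (M = (12 - 2)*(-8*26*(-12)) = 10*(-208*(-12)) = 10*2496 = 24960)
-490402/M + B/U = -490402/24960 - 230928/(-360396) = -490402*1/24960 - 230928*(-1/360396) = -245201/12480 + 19244/30033 = -2374652171/124937280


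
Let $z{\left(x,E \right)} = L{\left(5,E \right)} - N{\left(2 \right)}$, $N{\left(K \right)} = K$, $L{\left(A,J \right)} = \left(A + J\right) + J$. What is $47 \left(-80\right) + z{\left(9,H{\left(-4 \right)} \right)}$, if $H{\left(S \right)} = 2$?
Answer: $-3753$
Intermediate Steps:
$L{\left(A,J \right)} = A + 2 J$
$z{\left(x,E \right)} = 3 + 2 E$ ($z{\left(x,E \right)} = \left(5 + 2 E\right) - 2 = 3 + 2 E$)
$47 \left(-80\right) + z{\left(9,H{\left(-4 \right)} \right)} = 47 \left(-80\right) + \left(3 + 2 \cdot 2\right) = -3760 + \left(3 + 4\right) = -3760 + 7 = -3753$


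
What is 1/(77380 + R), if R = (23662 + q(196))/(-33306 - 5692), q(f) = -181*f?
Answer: 19499/1508838527 ≈ 1.2923e-5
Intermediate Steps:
R = 5907/19499 (R = (23662 - 181*196)/(-33306 - 5692) = (23662 - 35476)/(-38998) = -11814*(-1/38998) = 5907/19499 ≈ 0.30294)
1/(77380 + R) = 1/(77380 + 5907/19499) = 1/(1508838527/19499) = 19499/1508838527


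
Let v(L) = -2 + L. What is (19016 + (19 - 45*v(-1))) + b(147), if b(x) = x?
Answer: 19317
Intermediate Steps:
(19016 + (19 - 45*v(-1))) + b(147) = (19016 + (19 - 45*(-2 - 1))) + 147 = (19016 + (19 - 45*(-3))) + 147 = (19016 + (19 + 135)) + 147 = (19016 + 154) + 147 = 19170 + 147 = 19317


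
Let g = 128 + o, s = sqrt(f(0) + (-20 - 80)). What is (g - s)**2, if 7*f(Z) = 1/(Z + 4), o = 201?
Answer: 3027949/28 - 141*I*sqrt(2177) ≈ 1.0814e+5 - 6578.8*I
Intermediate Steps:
f(Z) = 1/(7*(4 + Z)) (f(Z) = 1/(7*(Z + 4)) = 1/(7*(4 + Z)))
s = 3*I*sqrt(2177)/14 (s = sqrt(1/(7*(4 + 0)) + (-20 - 80)) = sqrt((1/7)/4 - 100) = sqrt((1/7)*(1/4) - 100) = sqrt(1/28 - 100) = sqrt(-2799/28) = 3*I*sqrt(2177)/14 ≈ 9.9982*I)
g = 329 (g = 128 + 201 = 329)
(g - s)**2 = (329 - 3*I*sqrt(2177)/14)**2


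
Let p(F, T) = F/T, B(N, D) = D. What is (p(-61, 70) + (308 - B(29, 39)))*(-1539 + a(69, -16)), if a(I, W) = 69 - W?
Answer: -13645063/35 ≈ -3.8986e+5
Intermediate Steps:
(p(-61, 70) + (308 - B(29, 39)))*(-1539 + a(69, -16)) = (-61/70 + (308 - 1*39))*(-1539 + (69 - 1*(-16))) = (-61*1/70 + (308 - 39))*(-1539 + (69 + 16)) = (-61/70 + 269)*(-1539 + 85) = (18769/70)*(-1454) = -13645063/35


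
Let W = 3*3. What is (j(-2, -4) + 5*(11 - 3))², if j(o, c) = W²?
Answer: 14641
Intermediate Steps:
W = 9
j(o, c) = 81 (j(o, c) = 9² = 81)
(j(-2, -4) + 5*(11 - 3))² = (81 + 5*(11 - 3))² = (81 + 5*8)² = (81 + 40)² = 121² = 14641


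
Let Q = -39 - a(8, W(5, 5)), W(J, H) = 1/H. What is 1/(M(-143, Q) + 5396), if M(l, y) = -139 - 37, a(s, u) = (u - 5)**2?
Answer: 1/5220 ≈ 0.00019157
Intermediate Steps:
W(J, H) = 1/H
a(s, u) = (-5 + u)**2
Q = -1551/25 (Q = -39 - (-5 + 1/5)**2 = -39 - (-24/5)**2 = -39 - 1*576/25 = -39 - 576/25 = -1551/25 ≈ -62.040)
M(l, y) = -176
1/(M(-143, Q) + 5396) = 1/(-176 + 5396) = 1/5220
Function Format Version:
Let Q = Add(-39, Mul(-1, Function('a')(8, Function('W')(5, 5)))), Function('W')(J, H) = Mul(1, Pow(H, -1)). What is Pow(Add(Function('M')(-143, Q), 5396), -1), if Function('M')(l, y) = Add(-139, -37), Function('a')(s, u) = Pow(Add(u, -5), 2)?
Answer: Rational(1, 5220) ≈ 0.00019157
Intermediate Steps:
Function('W')(J, H) = Pow(H, -1)
Function('a')(s, u) = Pow(Add(-5, u), 2)
Q = Rational(-1551, 25) (Q = Add(-39, Mul(-1, Pow(Add(-5, Pow(5, -1)), 2))) = Add(-39, Mul(-1, Pow(Add(-5, Rational(1, 5)), 2))) = Add(-39, Mul(-1, Pow(Rational(-24, 5), 2))) = Add(-39, Mul(-1, Rational(576, 25))) = Add(-39, Rational(-576, 25)) = Rational(-1551, 25) ≈ -62.040)
Function('M')(l, y) = -176
Pow(Add(Function('M')(-143, Q), 5396), -1) = Pow(Add(-176, 5396), -1) = Pow(5220, -1) = Rational(1, 5220)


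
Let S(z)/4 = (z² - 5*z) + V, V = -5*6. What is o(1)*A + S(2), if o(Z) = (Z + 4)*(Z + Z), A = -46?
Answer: -604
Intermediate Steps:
V = -30
S(z) = -120 - 20*z + 4*z² (S(z) = 4*((z² - 5*z) - 30) = 4*(-30 + z² - 5*z) = -120 - 20*z + 4*z²)
o(Z) = 2*Z*(4 + Z) (o(Z) = (4 + Z)*(2*Z) = 2*Z*(4 + Z))
o(1)*A + S(2) = (2*1*(4 + 1))*(-46) + (-120 - 20*2 + 4*2²) = (2*1*5)*(-46) + (-120 - 40 + 4*4) = 10*(-46) + (-120 - 40 + 16) = -460 - 144 = -604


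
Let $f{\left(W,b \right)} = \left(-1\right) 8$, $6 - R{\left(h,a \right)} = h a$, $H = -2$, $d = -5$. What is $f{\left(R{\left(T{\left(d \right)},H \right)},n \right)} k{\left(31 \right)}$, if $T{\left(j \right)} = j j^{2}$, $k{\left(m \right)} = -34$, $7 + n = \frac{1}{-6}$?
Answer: $272$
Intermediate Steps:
$n = - \frac{43}{6}$ ($n = -7 + \frac{1}{-6} = -7 - \frac{1}{6} = - \frac{43}{6} \approx -7.1667$)
$T{\left(j \right)} = j^{3}$
$R{\left(h,a \right)} = 6 - a h$ ($R{\left(h,a \right)} = 6 - h a = 6 - a h$)
$f{\left(W,b \right)} = -8$
$f{\left(R{\left(T{\left(d \right)},H \right)},n \right)} k{\left(31 \right)} = \left(-8\right) \left(-34\right) = 272$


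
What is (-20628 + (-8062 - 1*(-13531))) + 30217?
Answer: 15058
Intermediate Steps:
(-20628 + (-8062 - 1*(-13531))) + 30217 = (-20628 + (-8062 + 13531)) + 30217 = (-20628 + 5469) + 30217 = -15159 + 30217 = 15058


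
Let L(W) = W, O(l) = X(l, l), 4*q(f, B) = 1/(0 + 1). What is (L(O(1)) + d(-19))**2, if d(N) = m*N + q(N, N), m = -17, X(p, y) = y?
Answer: 1682209/16 ≈ 1.0514e+5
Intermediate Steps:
q(f, B) = 1/4 (q(f, B) = 1/(4*(0 + 1)) = (1/4)/1 = (1/4)*1 = 1/4)
O(l) = l
d(N) = 1/4 - 17*N (d(N) = -17*N + 1/4 = 1/4 - 17*N)
(L(O(1)) + d(-19))**2 = (1 + (1/4 - 17*(-19)))**2 = (1 + (1/4 + 323))**2 = (1 + 1293/4)**2 = (1297/4)**2 = 1682209/16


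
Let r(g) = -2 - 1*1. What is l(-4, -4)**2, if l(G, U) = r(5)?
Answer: 9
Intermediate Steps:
r(g) = -3 (r(g) = -2 - 1 = -3)
l(G, U) = -3
l(-4, -4)**2 = (-3)**2 = 9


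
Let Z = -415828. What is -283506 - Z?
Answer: 132322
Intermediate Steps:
-283506 - Z = -283506 - 1*(-415828) = -283506 + 415828 = 132322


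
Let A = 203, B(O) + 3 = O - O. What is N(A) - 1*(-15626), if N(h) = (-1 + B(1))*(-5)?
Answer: 15646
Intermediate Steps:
B(O) = -3 (B(O) = -3 + (O - O) = -3 + 0 = -3)
N(h) = 20 (N(h) = (-1 - 3)*(-5) = -4*(-5) = 20)
N(A) - 1*(-15626) = 20 - 1*(-15626) = 20 + 15626 = 15646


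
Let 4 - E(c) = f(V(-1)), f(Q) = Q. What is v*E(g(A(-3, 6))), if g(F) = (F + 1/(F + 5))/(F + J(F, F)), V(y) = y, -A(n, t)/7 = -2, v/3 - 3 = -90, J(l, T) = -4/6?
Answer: -1305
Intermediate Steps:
J(l, T) = -⅔ (J(l, T) = -4*⅙ = -⅔)
v = -261 (v = 9 + 3*(-90) = 9 - 270 = -261)
A(n, t) = 14 (A(n, t) = -7*(-2) = 14)
g(F) = (F + 1/(5 + F))/(-⅔ + F) (g(F) = (F + 1/(F + 5))/(F - ⅔) = (F + 1/(5 + F))/(-⅔ + F))
E(c) = 5 (E(c) = 4 - 1*(-1) = 4 + 1 = 5)
v*E(g(A(-3, 6))) = -261*5 = -1305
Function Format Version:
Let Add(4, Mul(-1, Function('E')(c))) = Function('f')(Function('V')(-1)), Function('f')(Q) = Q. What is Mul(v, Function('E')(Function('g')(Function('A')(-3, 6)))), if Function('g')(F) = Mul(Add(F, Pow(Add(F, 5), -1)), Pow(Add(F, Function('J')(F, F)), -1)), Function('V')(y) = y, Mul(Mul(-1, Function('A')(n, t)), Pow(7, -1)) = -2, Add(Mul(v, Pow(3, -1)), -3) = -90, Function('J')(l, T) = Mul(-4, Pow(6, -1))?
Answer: -1305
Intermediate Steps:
Function('J')(l, T) = Rational(-2, 3) (Function('J')(l, T) = Mul(-4, Rational(1, 6)) = Rational(-2, 3))
v = -261 (v = Add(9, Mul(3, -90)) = Add(9, -270) = -261)
Function('A')(n, t) = 14 (Function('A')(n, t) = Mul(-7, -2) = 14)
Function('g')(F) = Mul(Pow(Add(Rational(-2, 3), F), -1), Add(F, Pow(Add(5, F), -1))) (Function('g')(F) = Mul(Add(F, Pow(Add(F, 5), -1)), Pow(Add(F, Rational(-2, 3)), -1)) = Mul(Add(F, Pow(Add(5, F), -1)), Pow(Add(Rational(-2, 3), F), -1)) = Mul(Pow(Add(Rational(-2, 3), F), -1), Add(F, Pow(Add(5, F), -1))))
Function('E')(c) = 5 (Function('E')(c) = Add(4, Mul(-1, -1)) = Add(4, 1) = 5)
Mul(v, Function('E')(Function('g')(Function('A')(-3, 6)))) = Mul(-261, 5) = -1305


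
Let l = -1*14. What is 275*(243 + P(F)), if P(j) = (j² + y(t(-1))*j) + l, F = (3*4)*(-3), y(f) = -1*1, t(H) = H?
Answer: 429275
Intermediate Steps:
y(f) = -1
F = -36 (F = 12*(-3) = -36)
l = -14
P(j) = -14 + j² - j (P(j) = (j² - j) - 14 = -14 + j² - j)
275*(243 + P(F)) = 275*(243 + (-14 + (-36)² - 1*(-36))) = 275*(243 + (-14 + 1296 + 36)) = 275*(243 + 1318) = 275*1561 = 429275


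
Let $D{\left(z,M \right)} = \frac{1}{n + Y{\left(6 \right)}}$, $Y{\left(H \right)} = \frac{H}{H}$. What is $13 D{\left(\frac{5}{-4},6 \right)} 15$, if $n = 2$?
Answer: $65$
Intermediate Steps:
$Y{\left(H \right)} = 1$
$D{\left(z,M \right)} = \frac{1}{3}$ ($D{\left(z,M \right)} = \frac{1}{2 + 1} = \frac{1}{3}$)
$13 D{\left(\frac{5}{-4},6 \right)} 15 = 13 \cdot \frac{1}{3} \cdot 15 = \frac{13}{3} \cdot 15 = 65$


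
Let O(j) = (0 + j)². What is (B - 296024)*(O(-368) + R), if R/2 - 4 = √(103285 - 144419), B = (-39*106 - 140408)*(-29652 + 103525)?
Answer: -1446149287036080 - 21356094380*I*√41134 ≈ -1.4461e+15 - 4.3313e+12*I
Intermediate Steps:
B = -10677751166 (B = (-4134 - 140408)*73873 = -144542*73873 = -10677751166)
O(j) = j²
R = 8 + 2*I*√41134 (R = 8 + 2*√(103285 - 144419) = 8 + 2*√(-41134) = 8 + 2*(I*√41134) = 8 + 2*I*√41134 ≈ 8.0 + 405.63*I)
(B - 296024)*(O(-368) + R) = (-10677751166 - 296024)*((-368)² + (8 + 2*I*√41134)) = -10678047190*(135424 + (8 + 2*I*√41134)) = -10678047190*(135432 + 2*I*√41134) = -1446149287036080 - 21356094380*I*√41134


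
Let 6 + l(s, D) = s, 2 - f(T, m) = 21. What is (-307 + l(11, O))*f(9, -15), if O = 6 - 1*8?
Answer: 5738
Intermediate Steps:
f(T, m) = -19 (f(T, m) = 2 - 1*21 = 2 - 21 = -19)
O = -2 (O = 6 - 8 = -2)
l(s, D) = -6 + s
(-307 + l(11, O))*f(9, -15) = (-307 + (-6 + 11))*(-19) = (-307 + 5)*(-19) = -302*(-19) = 5738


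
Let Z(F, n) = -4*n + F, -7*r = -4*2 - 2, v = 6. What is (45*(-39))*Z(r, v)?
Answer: 277290/7 ≈ 39613.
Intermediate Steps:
r = 10/7 (r = -(-4*2 - 2)/7 = -(-8 - 2)/7 = -⅐*(-10) = 10/7 ≈ 1.4286)
Z(F, n) = F - 4*n
(45*(-39))*Z(r, v) = (45*(-39))*(10/7 - 4*6) = -1755*(10/7 - 24) = -1755*(-158/7) = 277290/7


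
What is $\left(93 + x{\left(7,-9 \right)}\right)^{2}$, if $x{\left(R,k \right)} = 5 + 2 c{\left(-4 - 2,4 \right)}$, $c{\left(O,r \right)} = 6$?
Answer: $12100$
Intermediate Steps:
$x{\left(R,k \right)} = 17$ ($x{\left(R,k \right)} = 5 + 2 \cdot 6 = 5 + 12 = 17$)
$\left(93 + x{\left(7,-9 \right)}\right)^{2} = \left(93 + 17\right)^{2} = 110^{2} = 12100$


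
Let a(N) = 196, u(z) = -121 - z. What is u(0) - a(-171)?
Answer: -317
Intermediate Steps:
u(0) - a(-171) = (-121 - 1*0) - 1*196 = (-121 + 0) - 196 = -121 - 196 = -317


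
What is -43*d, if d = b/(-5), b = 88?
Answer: 3784/5 ≈ 756.80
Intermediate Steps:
d = -88/5 (d = 88/(-5) = 88*(-1/5) = -88/5 ≈ -17.600)
-43*d = -43*(-88/5) = 3784/5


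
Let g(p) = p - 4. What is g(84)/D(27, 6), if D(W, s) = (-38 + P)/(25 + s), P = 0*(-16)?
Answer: -1240/19 ≈ -65.263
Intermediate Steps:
g(p) = -4 + p
P = 0
D(W, s) = -38/(25 + s) (D(W, s) = (-38 + 0)/(25 + s) = -38/(25 + s))
g(84)/D(27, 6) = (-4 + 84)/((-38/(25 + 6))) = 80/((-38/31)) = 80/((-38*1/31)) = 80/(-38/31) = 80*(-31/38) = -1240/19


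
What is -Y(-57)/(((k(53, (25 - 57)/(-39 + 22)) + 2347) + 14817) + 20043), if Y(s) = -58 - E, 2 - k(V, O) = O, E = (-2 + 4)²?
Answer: 1054/632521 ≈ 0.0016663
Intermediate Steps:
E = 4 (E = 2² = 4)
k(V, O) = 2 - O
Y(s) = -62 (Y(s) = -58 - 1*4 = -58 - 4 = -62)
-Y(-57)/(((k(53, (25 - 57)/(-39 + 22)) + 2347) + 14817) + 20043) = -(-62)/((((2 - (25 - 57)/(-39 + 22)) + 2347) + 14817) + 20043) = -(-62)/((((2 - (-32)/(-17)) + 2347) + 14817) + 20043) = -(-62)/((((2 - (-32)*(-1)/17) + 2347) + 14817) + 20043) = -(-62)/((((2 - 1*32/17) + 2347) + 14817) + 20043) = -(-62)/((((2 - 32/17) + 2347) + 14817) + 20043) = -(-62)/(((2/17 + 2347) + 14817) + 20043) = -(-62)/((39901/17 + 14817) + 20043) = -(-62)/(291790/17 + 20043) = -(-62)/632521/17 = -(-62)*17/632521 = -1*(-1054/632521) = 1054/632521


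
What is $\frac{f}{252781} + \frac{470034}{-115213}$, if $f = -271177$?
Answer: $- \frac{150058780255}{29123657353} \approx -5.1525$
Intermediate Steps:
$\frac{f}{252781} + \frac{470034}{-115213} = - \frac{271177}{252781} + \frac{470034}{-115213} = \left(-271177\right) \frac{1}{252781} + 470034 \left(- \frac{1}{115213}\right) = - \frac{271177}{252781} - \frac{470034}{115213} = - \frac{150058780255}{29123657353}$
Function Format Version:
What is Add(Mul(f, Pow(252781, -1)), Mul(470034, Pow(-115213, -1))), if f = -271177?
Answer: Rational(-150058780255, 29123657353) ≈ -5.1525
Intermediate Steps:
Add(Mul(f, Pow(252781, -1)), Mul(470034, Pow(-115213, -1))) = Add(Mul(-271177, Pow(252781, -1)), Mul(470034, Pow(-115213, -1))) = Add(Mul(-271177, Rational(1, 252781)), Mul(470034, Rational(-1, 115213))) = Add(Rational(-271177, 252781), Rational(-470034, 115213)) = Rational(-150058780255, 29123657353)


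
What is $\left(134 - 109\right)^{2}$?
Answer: $625$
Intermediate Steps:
$\left(134 - 109\right)^{2} = 25^{2} = 625$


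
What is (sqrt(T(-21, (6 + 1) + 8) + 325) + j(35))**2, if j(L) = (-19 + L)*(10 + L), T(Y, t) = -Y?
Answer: (720 + sqrt(346))**2 ≈ 5.4553e+5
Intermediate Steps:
(sqrt(T(-21, (6 + 1) + 8) + 325) + j(35))**2 = (sqrt(-1*(-21) + 325) + (-190 + 35**2 - 9*35))**2 = (sqrt(21 + 325) + (-190 + 1225 - 315))**2 = (sqrt(346) + 720)**2 = (720 + sqrt(346))**2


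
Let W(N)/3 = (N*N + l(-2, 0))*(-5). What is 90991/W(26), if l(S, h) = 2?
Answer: -90991/10170 ≈ -8.9470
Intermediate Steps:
W(N) = -30 - 15*N² (W(N) = 3*((N*N + 2)*(-5)) = 3*((N² + 2)*(-5)) = 3*((2 + N²)*(-5)) = 3*(-10 - 5*N²) = -30 - 15*N²)
90991/W(26) = 90991/(-30 - 15*26²) = 90991/(-30 - 15*676) = 90991/(-30 - 10140) = 90991/(-10170) = 90991*(-1/10170) = -90991/10170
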